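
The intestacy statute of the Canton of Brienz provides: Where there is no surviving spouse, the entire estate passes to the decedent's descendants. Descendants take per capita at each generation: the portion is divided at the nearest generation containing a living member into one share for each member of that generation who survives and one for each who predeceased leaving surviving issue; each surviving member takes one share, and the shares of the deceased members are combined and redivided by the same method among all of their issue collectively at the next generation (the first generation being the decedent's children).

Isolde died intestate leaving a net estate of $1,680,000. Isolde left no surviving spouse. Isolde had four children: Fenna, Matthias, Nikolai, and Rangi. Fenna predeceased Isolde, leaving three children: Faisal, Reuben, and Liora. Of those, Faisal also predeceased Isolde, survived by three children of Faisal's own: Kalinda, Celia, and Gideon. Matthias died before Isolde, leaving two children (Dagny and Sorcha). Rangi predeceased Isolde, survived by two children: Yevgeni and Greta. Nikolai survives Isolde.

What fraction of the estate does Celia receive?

Celia receives 1/28 of the estate.

The entire $1,680,000 passes to the descendants.
That amount ($1,680,000) is divided at the children's generation into 4 shares of $420,000. Nikolai takes $420,000. The 3 shares of the deceased (Fenna, Matthias, and Rangi) are combined into a pool of $1,260,000.
That pool ($1,260,000) is divided at the grandchildren's generation into 7 shares of $180,000. Reuben, Liora, Dagny, Sorcha, Yevgeni, and Greta each take $180,000. The remaining share for the deceased Faisal ($180,000) is carried to the next generation.
That pool ($180,000) is divided at the great-grandchildren's generation equally among Kalinda, Celia, and Gideon: $60,000 each.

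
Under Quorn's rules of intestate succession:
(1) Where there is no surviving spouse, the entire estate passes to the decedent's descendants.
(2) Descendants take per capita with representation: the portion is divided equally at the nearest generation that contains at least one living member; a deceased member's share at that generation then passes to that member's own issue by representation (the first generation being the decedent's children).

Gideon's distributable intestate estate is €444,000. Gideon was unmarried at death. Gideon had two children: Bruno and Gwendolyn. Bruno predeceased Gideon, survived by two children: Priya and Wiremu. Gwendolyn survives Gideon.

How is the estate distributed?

The entire €444,000 passes to the descendants.
That amount (€444,000) is divided into 2 shares of €222,000: Gwendolyn takes €222,000; Bruno's €222,000 share passes to Bruno's issue.
Bruno's share (€222,000) is divided into 2 shares of €111,000: Priya and Wiremu each take €111,000.

Priya: €111,000; Wiremu: €111,000; Gwendolyn: €222,000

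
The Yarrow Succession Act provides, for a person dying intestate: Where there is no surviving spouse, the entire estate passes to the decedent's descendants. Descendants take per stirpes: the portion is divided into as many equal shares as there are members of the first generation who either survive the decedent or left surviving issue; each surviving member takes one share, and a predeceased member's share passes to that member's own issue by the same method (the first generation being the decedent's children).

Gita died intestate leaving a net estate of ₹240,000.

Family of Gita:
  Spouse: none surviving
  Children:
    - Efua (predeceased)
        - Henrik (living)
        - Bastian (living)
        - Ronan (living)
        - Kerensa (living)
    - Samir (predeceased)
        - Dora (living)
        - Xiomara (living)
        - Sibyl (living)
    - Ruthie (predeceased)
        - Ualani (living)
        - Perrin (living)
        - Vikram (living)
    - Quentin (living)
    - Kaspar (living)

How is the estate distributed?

Henrik: ₹12,000; Bastian: ₹12,000; Ronan: ₹12,000; Kerensa: ₹12,000; Dora: ₹16,000; Xiomara: ₹16,000; Sibyl: ₹16,000; Ualani: ₹16,000; Perrin: ₹16,000; Vikram: ₹16,000; Quentin: ₹48,000; Kaspar: ₹48,000

The entire ₹240,000 passes to the descendants.
That amount (₹240,000) is divided into 5 shares of ₹48,000: Quentin and Kaspar each take ₹48,000; Efua's ₹48,000 share passes to Efua's issue; Samir's ₹48,000 share passes to Samir's issue; Ruthie's ₹48,000 share passes to Ruthie's issue.
Efua's share (₹48,000) is divided into 4 shares of ₹12,000: Henrik, Bastian, Ronan, and Kerensa each take ₹12,000.
Samir's share (₹48,000) is divided into 3 shares of ₹16,000: Dora, Xiomara, and Sibyl each take ₹16,000.
Ruthie's share (₹48,000) is divided into 3 shares of ₹16,000: Ualani, Perrin, and Vikram each take ₹16,000.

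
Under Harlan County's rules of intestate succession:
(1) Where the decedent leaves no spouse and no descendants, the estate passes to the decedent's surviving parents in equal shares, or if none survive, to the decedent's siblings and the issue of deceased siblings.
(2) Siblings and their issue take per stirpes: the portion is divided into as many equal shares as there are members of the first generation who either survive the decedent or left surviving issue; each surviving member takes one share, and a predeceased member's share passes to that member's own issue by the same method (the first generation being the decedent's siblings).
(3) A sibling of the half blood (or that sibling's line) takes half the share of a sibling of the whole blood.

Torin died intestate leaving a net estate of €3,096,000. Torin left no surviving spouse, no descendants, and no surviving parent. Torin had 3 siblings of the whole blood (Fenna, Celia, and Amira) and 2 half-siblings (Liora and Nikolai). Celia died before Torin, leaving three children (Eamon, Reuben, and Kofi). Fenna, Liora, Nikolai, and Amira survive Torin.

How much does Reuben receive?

Reuben receives €258,000.

The entire €3,096,000 passes to the siblings and their issue.
Counting each half-blood sibling's line as half a unit, there are 4 units in €3,096,000, so one unit is €774,000. Whole-blood lines (Fenna, Celia, and Amira) take €774,000 each; half-blood lines (Liora and Nikolai) take €387,000 each.
Celia's share (€774,000) is divided into 3 shares of €258,000: Eamon, Reuben, and Kofi each take €258,000.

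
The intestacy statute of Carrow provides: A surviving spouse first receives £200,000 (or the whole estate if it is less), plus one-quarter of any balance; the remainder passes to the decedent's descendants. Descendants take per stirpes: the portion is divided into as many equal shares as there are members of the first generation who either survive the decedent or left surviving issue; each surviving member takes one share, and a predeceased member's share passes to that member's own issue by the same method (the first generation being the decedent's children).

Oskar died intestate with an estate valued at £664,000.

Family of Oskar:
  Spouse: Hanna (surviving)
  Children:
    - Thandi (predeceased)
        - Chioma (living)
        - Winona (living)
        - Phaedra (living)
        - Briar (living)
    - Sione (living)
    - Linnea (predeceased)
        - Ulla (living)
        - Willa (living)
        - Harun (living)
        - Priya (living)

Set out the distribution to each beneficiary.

Hanna: £316,000; Chioma: £29,000; Winona: £29,000; Phaedra: £29,000; Briar: £29,000; Sione: £116,000; Ulla: £29,000; Willa: £29,000; Harun: £29,000; Priya: £29,000

Hanna first takes £200,000, leaving a balance of £464,000. Hanna then takes one-quarter of the balance (£116,000), for a total of £316,000. The remaining £348,000 passes to the descendants.
The descendants' portion (£348,000) is divided into 3 shares of £116,000: Sione takes £116,000; Thandi's £116,000 share passes to Thandi's issue; Linnea's £116,000 share passes to Linnea's issue.
Thandi's share (£116,000) is divided into 4 shares of £29,000: Chioma, Winona, Phaedra, and Briar each take £29,000.
Linnea's share (£116,000) is divided into 4 shares of £29,000: Ulla, Willa, Harun, and Priya each take £29,000.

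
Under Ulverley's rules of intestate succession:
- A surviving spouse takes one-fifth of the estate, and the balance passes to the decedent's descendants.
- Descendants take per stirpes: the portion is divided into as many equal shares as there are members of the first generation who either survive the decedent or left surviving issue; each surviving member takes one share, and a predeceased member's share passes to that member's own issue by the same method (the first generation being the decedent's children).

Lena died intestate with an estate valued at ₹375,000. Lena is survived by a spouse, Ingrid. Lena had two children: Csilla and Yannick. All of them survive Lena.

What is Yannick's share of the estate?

Ingrid takes one-fifth of ₹375,000 = ₹75,000. The remaining ₹300,000 passes to the descendants.
The descendants' portion (₹300,000) is divided into 2 shares of ₹150,000: Csilla and Yannick each take ₹150,000.

Yannick receives ₹150,000.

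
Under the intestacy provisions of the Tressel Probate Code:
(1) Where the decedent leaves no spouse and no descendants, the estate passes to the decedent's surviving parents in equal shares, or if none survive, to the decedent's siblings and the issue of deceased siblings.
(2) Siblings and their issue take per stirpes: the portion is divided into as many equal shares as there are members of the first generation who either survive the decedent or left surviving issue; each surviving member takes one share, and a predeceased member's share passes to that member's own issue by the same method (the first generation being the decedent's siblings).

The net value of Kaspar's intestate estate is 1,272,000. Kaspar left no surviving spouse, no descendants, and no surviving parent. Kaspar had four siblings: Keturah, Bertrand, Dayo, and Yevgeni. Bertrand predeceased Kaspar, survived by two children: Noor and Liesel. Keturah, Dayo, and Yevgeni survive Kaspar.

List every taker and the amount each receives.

Keturah: 318,000; Noor: 159,000; Liesel: 159,000; Dayo: 318,000; Yevgeni: 318,000

The entire 1,272,000 passes to the siblings and their issue.
That amount (1,272,000) is divided into 4 shares of 318,000: Keturah, Dayo, and Yevgeni each take 318,000; Bertrand's 318,000 share passes to Bertrand's issue.
Bertrand's share (318,000) is divided into 2 shares of 159,000: Noor and Liesel each take 159,000.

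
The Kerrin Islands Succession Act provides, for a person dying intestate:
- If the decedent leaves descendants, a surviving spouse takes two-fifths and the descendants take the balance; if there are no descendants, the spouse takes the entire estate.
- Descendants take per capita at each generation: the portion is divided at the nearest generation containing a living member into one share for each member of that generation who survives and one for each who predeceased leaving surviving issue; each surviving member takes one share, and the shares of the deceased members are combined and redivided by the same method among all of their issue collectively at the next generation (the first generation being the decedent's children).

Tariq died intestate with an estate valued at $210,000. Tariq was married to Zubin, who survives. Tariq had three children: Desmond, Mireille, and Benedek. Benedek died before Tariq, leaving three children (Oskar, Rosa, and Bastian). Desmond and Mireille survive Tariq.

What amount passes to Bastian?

Zubin takes two-fifths of $210,000 = $84,000. The remaining $126,000 passes to the descendants.
The descendants' portion ($126,000) is divided at the children's generation into 3 shares of $42,000. Desmond and Mireille each take $42,000. The remaining share for the deceased Benedek ($42,000) is carried to the next generation.
That pool ($42,000) is divided at the grandchildren's generation equally among Oskar, Rosa, and Bastian: $14,000 each.

Bastian receives $14,000.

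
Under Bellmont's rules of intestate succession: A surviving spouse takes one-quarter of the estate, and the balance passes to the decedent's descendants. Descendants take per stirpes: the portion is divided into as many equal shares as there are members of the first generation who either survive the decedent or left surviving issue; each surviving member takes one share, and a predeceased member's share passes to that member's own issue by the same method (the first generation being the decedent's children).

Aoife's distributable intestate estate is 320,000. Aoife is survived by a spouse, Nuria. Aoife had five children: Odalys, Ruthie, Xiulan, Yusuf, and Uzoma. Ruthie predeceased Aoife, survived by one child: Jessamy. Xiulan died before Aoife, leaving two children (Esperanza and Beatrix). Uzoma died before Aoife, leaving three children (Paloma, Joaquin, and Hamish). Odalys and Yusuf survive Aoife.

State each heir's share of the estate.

Nuria: 80,000; Odalys: 48,000; Jessamy: 48,000; Esperanza: 24,000; Beatrix: 24,000; Yusuf: 48,000; Paloma: 16,000; Joaquin: 16,000; Hamish: 16,000

Nuria takes one-quarter of 320,000 = 80,000. The remaining 240,000 passes to the descendants.
The descendants' portion (240,000) is divided into 5 shares of 48,000: Odalys and Yusuf each take 48,000; Ruthie's 48,000 share passes to Ruthie's issue; Xiulan's 48,000 share passes to Xiulan's issue; Uzoma's 48,000 share passes to Uzoma's issue.
Ruthie's share (48,000) passes entirely to Jessamy.
Xiulan's share (48,000) is divided into 2 shares of 24,000: Esperanza and Beatrix each take 24,000.
Uzoma's share (48,000) is divided into 3 shares of 16,000: Paloma, Joaquin, and Hamish each take 16,000.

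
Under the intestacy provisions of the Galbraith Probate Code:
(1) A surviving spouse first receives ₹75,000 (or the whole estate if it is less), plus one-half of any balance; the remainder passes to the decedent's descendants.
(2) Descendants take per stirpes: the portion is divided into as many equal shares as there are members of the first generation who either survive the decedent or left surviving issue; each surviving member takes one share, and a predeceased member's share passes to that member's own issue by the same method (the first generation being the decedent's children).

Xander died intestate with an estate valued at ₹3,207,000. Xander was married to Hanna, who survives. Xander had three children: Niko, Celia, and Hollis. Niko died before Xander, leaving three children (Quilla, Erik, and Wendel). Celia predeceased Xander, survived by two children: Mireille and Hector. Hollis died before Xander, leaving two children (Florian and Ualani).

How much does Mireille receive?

Hanna first takes ₹75,000, leaving a balance of ₹3,132,000. Hanna then takes one-half of the balance (₹1,566,000), for a total of ₹1,641,000. The remaining ₹1,566,000 passes to the descendants.
The descendants' portion (₹1,566,000) is divided into 3 shares of ₹522,000: Niko's ₹522,000 share passes to Niko's issue; Celia's ₹522,000 share passes to Celia's issue; Hollis's ₹522,000 share passes to Hollis's issue.
Niko's share (₹522,000) is divided into 3 shares of ₹174,000: Quilla, Erik, and Wendel each take ₹174,000.
Celia's share (₹522,000) is divided into 2 shares of ₹261,000: Mireille and Hector each take ₹261,000.
Hollis's share (₹522,000) is divided into 2 shares of ₹261,000: Florian and Ualani each take ₹261,000.

Mireille receives ₹261,000.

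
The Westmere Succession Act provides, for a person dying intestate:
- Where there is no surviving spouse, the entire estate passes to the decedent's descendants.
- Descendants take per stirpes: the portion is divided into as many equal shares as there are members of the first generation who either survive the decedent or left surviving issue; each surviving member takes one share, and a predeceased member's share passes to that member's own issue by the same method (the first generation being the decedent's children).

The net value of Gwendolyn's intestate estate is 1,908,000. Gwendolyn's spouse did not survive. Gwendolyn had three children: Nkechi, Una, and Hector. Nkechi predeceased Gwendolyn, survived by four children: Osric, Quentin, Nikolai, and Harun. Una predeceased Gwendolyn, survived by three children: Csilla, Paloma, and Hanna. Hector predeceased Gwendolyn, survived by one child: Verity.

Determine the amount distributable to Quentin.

The entire 1,908,000 passes to the descendants.
That amount (1,908,000) is divided into 3 shares of 636,000: Nkechi's 636,000 share passes to Nkechi's issue; Una's 636,000 share passes to Una's issue; Hector's 636,000 share passes to Hector's issue.
Nkechi's share (636,000) is divided into 4 shares of 159,000: Osric, Quentin, Nikolai, and Harun each take 159,000.
Una's share (636,000) is divided into 3 shares of 212,000: Csilla, Paloma, and Hanna each take 212,000.
Hector's share (636,000) passes entirely to Verity.

Quentin receives 159,000.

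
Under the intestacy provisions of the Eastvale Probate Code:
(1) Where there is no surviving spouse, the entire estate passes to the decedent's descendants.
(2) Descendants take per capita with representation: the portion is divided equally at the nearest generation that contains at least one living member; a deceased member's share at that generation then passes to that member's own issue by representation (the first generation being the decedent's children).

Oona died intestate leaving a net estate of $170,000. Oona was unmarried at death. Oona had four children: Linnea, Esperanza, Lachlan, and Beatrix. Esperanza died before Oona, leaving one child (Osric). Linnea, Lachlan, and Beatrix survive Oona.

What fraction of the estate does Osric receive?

Osric receives 1/4 of the estate.

The entire $170,000 passes to the descendants.
That amount ($170,000) is divided into 4 shares of $42,500: Linnea, Lachlan, and Beatrix each take $42,500; Esperanza's $42,500 share passes to Esperanza's issue.
Esperanza's share ($42,500) passes entirely to Osric.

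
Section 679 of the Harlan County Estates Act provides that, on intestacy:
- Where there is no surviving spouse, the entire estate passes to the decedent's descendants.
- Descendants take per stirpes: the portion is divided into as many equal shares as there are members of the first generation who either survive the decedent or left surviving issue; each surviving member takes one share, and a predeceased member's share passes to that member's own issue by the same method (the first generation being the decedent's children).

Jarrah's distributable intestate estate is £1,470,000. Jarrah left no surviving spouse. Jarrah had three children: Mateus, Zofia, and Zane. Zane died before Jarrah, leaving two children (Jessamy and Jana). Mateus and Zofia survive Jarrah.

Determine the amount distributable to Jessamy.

Jessamy receives £245,000.

The entire £1,470,000 passes to the descendants.
That amount (£1,470,000) is divided into 3 shares of £490,000: Mateus and Zofia each take £490,000; Zane's £490,000 share passes to Zane's issue.
Zane's share (£490,000) is divided into 2 shares of £245,000: Jessamy and Jana each take £245,000.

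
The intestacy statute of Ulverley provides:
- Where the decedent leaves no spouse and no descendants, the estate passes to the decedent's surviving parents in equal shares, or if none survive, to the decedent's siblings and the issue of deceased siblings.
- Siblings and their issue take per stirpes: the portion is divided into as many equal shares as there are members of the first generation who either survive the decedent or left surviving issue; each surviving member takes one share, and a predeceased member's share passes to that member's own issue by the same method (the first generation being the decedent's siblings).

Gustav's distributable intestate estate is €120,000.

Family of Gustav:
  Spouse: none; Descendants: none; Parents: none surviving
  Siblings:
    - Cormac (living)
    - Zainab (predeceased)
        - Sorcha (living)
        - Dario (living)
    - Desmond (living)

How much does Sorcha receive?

Sorcha receives €20,000.

The entire €120,000 passes to the siblings and their issue.
That amount (€120,000) is divided into 3 shares of €40,000: Cormac and Desmond each take €40,000; Zainab's €40,000 share passes to Zainab's issue.
Zainab's share (€40,000) is divided into 2 shares of €20,000: Sorcha and Dario each take €20,000.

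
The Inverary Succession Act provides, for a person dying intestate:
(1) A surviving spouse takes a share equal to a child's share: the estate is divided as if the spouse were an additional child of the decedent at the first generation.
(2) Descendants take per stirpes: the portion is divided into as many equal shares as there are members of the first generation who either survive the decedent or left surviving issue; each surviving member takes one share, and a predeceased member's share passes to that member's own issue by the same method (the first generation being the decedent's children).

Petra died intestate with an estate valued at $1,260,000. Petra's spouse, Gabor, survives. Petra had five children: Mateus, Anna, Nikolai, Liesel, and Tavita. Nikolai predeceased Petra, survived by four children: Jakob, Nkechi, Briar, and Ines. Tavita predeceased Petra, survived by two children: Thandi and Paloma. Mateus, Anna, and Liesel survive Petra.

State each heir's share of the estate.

The spouse counts as an additional share at the children's level, so there are 6 primary shares of $210,000. Gabor takes one such share ($210,000).
The children's combined portion ($1,050,000) is divided into 5 shares of $210,000: Mateus, Anna, and Liesel each take $210,000; Nikolai's $210,000 share passes to Nikolai's issue; Tavita's $210,000 share passes to Tavita's issue.
Nikolai's share ($210,000) is divided into 4 shares of $52,500: Jakob, Nkechi, Briar, and Ines each take $52,500.
Tavita's share ($210,000) is divided into 2 shares of $105,000: Thandi and Paloma each take $105,000.

Gabor: $210,000; Mateus: $210,000; Anna: $210,000; Jakob: $52,500; Nkechi: $52,500; Briar: $52,500; Ines: $52,500; Liesel: $210,000; Thandi: $105,000; Paloma: $105,000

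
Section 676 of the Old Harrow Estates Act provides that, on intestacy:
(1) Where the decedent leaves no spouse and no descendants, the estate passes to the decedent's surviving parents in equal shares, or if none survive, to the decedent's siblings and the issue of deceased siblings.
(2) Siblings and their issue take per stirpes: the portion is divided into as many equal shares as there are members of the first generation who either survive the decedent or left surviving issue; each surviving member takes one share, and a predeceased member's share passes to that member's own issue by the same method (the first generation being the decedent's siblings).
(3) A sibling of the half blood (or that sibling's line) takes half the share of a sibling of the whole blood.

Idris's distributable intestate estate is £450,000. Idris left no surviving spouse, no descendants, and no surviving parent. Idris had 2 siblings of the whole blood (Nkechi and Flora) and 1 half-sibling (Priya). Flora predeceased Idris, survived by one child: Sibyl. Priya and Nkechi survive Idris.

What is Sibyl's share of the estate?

Sibyl receives £180,000.

The entire £450,000 passes to the siblings and their issue.
Counting each half-blood sibling's line as half a unit, there are 5/2 units in £450,000, so one unit is £180,000. Whole-blood lines (Nkechi and Flora) take £180,000 each; half-blood lines (Priya) take £90,000 each.
Flora's share (£180,000) passes entirely to Sibyl.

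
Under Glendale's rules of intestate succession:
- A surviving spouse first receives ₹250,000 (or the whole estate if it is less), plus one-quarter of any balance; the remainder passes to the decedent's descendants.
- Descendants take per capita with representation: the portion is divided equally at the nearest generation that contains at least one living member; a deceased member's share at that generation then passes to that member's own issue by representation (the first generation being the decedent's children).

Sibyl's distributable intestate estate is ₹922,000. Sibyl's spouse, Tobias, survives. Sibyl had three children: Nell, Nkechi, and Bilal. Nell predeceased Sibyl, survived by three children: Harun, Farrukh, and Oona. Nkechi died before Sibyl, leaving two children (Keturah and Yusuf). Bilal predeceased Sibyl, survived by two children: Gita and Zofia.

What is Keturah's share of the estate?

Keturah receives ₹72,000.

Tobias first takes ₹250,000, leaving a balance of ₹672,000. Tobias then takes one-quarter of the balance (₹168,000), for a total of ₹418,000. The remaining ₹504,000 passes to the descendants.
No child survives, so the initial division is made at the grandchildren's generation.
The descendants' portion (₹504,000) is divided into 7 shares of ₹72,000: Harun, Farrukh, Oona, Keturah, Yusuf, Gita, and Zofia each take ₹72,000.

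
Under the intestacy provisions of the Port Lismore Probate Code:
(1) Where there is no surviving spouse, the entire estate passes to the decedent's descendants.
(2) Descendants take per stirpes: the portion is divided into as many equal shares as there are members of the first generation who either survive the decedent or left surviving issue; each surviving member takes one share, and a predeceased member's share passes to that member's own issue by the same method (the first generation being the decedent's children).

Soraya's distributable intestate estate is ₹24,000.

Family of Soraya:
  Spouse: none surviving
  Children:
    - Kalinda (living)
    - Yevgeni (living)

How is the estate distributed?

Kalinda: ₹12,000; Yevgeni: ₹12,000

The entire ₹24,000 passes to the descendants.
That amount (₹24,000) is divided into 2 shares of ₹12,000: Kalinda and Yevgeni each take ₹12,000.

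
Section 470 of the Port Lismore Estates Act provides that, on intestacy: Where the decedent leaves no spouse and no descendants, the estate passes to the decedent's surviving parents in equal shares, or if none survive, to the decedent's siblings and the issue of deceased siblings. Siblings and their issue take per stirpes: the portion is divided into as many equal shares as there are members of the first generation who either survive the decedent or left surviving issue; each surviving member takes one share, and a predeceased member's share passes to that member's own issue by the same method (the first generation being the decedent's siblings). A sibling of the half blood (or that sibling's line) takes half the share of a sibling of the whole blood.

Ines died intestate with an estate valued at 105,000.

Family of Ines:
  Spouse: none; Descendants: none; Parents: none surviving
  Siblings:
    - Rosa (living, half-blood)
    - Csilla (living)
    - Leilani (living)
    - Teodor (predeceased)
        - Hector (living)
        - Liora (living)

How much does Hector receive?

Hector receives 15,000.

The entire 105,000 passes to the siblings and their issue.
Counting each half-blood sibling's line as half a unit, there are 7/2 units in 105,000, so one unit is 30,000. Whole-blood lines (Csilla, Leilani, and Teodor) take 30,000 each; half-blood lines (Rosa) take 15,000 each.
Teodor's share (30,000) is divided into 2 shares of 15,000: Hector and Liora each take 15,000.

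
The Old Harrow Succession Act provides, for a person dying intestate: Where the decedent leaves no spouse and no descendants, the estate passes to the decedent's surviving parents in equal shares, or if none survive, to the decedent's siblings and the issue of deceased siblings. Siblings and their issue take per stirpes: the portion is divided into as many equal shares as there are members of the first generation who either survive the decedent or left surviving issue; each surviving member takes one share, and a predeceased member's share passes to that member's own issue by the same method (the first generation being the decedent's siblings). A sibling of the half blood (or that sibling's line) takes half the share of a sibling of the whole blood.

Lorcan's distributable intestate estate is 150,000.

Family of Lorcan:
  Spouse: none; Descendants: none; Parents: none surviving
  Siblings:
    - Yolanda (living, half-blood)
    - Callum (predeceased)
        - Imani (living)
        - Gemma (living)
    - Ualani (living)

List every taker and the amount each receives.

Yolanda: 30,000; Imani: 30,000; Gemma: 30,000; Ualani: 60,000

The entire 150,000 passes to the siblings and their issue.
Counting each half-blood sibling's line as half a unit, there are 5/2 units in 150,000, so one unit is 60,000. Whole-blood lines (Callum and Ualani) take 60,000 each; half-blood lines (Yolanda) take 30,000 each.
Callum's share (60,000) is divided into 2 shares of 30,000: Imani and Gemma each take 30,000.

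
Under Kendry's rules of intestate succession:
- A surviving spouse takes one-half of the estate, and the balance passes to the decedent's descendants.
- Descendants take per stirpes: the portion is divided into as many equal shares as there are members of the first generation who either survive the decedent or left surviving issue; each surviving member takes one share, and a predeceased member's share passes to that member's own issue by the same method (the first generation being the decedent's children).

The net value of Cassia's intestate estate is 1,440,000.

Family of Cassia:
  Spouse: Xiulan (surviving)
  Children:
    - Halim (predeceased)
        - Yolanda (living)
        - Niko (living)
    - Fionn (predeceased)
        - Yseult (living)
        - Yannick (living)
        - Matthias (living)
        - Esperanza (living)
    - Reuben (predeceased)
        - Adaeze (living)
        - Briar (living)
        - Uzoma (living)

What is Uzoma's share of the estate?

Uzoma receives 80,000.

Xiulan takes one-half of 1,440,000 = 720,000. The remaining 720,000 passes to the descendants.
The descendants' portion (720,000) is divided into 3 shares of 240,000: Halim's 240,000 share passes to Halim's issue; Fionn's 240,000 share passes to Fionn's issue; Reuben's 240,000 share passes to Reuben's issue.
Halim's share (240,000) is divided into 2 shares of 120,000: Yolanda and Niko each take 120,000.
Fionn's share (240,000) is divided into 4 shares of 60,000: Yseult, Yannick, Matthias, and Esperanza each take 60,000.
Reuben's share (240,000) is divided into 3 shares of 80,000: Adaeze, Briar, and Uzoma each take 80,000.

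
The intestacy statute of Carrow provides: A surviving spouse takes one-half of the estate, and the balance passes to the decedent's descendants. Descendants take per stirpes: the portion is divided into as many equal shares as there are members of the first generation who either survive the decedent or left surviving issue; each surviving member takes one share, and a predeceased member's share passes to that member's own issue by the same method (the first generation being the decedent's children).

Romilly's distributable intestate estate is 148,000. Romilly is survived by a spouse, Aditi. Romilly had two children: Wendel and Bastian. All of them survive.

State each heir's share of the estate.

Aditi: 74,000; Wendel: 37,000; Bastian: 37,000

Aditi takes one-half of 148,000 = 74,000. The remaining 74,000 passes to the descendants.
The descendants' portion (74,000) is divided into 2 shares of 37,000: Wendel and Bastian each take 37,000.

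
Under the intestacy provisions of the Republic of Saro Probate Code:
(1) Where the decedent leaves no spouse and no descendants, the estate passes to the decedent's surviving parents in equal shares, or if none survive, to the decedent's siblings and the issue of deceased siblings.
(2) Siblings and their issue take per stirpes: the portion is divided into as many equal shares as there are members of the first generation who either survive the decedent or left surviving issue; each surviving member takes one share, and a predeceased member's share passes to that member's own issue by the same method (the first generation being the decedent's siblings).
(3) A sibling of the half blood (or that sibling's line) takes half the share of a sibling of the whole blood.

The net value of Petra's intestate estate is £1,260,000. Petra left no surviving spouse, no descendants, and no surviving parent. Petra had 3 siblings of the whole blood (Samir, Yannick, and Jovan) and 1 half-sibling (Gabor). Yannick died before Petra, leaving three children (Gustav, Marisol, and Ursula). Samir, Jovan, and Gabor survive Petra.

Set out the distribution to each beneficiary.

The entire £1,260,000 passes to the siblings and their issue.
Counting each half-blood sibling's line as half a unit, there are 7/2 units in £1,260,000, so one unit is £360,000. Whole-blood lines (Samir, Yannick, and Jovan) take £360,000 each; half-blood lines (Gabor) take £180,000 each.
Yannick's share (£360,000) is divided into 3 shares of £120,000: Gustav, Marisol, and Ursula each take £120,000.

Samir: £360,000; Gustav: £120,000; Marisol: £120,000; Ursula: £120,000; Jovan: £360,000; Gabor: £180,000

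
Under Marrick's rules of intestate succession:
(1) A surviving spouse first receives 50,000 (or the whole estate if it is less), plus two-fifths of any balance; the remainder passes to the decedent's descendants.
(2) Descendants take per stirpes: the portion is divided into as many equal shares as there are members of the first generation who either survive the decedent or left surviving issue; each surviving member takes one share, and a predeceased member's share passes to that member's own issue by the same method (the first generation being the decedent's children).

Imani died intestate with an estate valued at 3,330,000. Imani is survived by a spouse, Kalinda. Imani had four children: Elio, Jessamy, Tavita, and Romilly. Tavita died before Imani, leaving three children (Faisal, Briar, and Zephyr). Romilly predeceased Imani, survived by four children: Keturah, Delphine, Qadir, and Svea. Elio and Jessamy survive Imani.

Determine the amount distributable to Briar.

Kalinda first takes 50,000, leaving a balance of 3,280,000. Kalinda then takes two-fifths of the balance (1,312,000), for a total of 1,362,000. The remaining 1,968,000 passes to the descendants.
The descendants' portion (1,968,000) is divided into 4 shares of 492,000: Elio and Jessamy each take 492,000; Tavita's 492,000 share passes to Tavita's issue; Romilly's 492,000 share passes to Romilly's issue.
Tavita's share (492,000) is divided into 3 shares of 164,000: Faisal, Briar, and Zephyr each take 164,000.
Romilly's share (492,000) is divided into 4 shares of 123,000: Keturah, Delphine, Qadir, and Svea each take 123,000.

Briar receives 164,000.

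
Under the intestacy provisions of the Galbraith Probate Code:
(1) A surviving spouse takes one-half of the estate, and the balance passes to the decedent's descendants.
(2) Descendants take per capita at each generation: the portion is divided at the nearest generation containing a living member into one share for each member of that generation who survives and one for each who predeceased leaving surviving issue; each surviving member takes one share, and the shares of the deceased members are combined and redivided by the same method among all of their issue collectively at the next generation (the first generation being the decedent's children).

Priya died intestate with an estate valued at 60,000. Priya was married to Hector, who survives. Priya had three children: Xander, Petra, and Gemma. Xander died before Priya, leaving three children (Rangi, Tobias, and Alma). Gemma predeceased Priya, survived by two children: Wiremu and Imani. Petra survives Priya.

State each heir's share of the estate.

Hector: 30,000; Rangi: 4,000; Tobias: 4,000; Alma: 4,000; Petra: 10,000; Wiremu: 4,000; Imani: 4,000

Hector takes one-half of 60,000 = 30,000. The remaining 30,000 passes to the descendants.
The descendants' portion (30,000) is divided at the children's generation into 3 shares of 10,000. Petra takes 10,000. The 2 shares of the deceased (Xander and Gemma) are combined into a pool of 20,000.
That pool (20,000) is divided at the grandchildren's generation equally among Rangi, Tobias, Alma, Wiremu, and Imani: 4,000 each.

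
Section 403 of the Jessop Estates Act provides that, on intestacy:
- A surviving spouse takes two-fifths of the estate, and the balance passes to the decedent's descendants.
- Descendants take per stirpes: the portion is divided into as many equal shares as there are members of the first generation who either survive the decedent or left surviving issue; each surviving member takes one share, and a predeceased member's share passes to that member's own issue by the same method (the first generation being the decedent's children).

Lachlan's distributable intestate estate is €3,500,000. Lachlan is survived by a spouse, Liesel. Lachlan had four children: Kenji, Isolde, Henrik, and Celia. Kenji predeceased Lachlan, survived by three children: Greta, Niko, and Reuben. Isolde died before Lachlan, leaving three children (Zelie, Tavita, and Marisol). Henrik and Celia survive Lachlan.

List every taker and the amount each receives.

Liesel takes two-fifths of €3,500,000 = €1,400,000. The remaining €2,100,000 passes to the descendants.
The descendants' portion (€2,100,000) is divided into 4 shares of €525,000: Henrik and Celia each take €525,000; Kenji's €525,000 share passes to Kenji's issue; Isolde's €525,000 share passes to Isolde's issue.
Kenji's share (€525,000) is divided into 3 shares of €175,000: Greta, Niko, and Reuben each take €175,000.
Isolde's share (€525,000) is divided into 3 shares of €175,000: Zelie, Tavita, and Marisol each take €175,000.

Liesel: €1,400,000; Greta: €175,000; Niko: €175,000; Reuben: €175,000; Zelie: €175,000; Tavita: €175,000; Marisol: €175,000; Henrik: €525,000; Celia: €525,000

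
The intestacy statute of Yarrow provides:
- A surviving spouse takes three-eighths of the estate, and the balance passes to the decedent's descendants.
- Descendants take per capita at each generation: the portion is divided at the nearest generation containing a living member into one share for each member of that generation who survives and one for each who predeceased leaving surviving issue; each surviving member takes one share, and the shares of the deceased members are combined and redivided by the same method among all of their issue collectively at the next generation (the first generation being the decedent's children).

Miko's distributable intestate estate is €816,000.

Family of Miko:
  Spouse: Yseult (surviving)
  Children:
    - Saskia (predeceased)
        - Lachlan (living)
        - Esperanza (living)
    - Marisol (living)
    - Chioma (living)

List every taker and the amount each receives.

Yseult: €306,000; Lachlan: €85,000; Esperanza: €85,000; Marisol: €170,000; Chioma: €170,000

Yseult takes three-eighths of €816,000 = €306,000. The remaining €510,000 passes to the descendants.
The descendants' portion (€510,000) is divided at the children's generation into 3 shares of €170,000. Marisol and Chioma each take €170,000. The remaining share for the deceased Saskia (€170,000) is carried to the next generation.
That pool (€170,000) is divided at the grandchildren's generation equally among Lachlan and Esperanza: €85,000 each.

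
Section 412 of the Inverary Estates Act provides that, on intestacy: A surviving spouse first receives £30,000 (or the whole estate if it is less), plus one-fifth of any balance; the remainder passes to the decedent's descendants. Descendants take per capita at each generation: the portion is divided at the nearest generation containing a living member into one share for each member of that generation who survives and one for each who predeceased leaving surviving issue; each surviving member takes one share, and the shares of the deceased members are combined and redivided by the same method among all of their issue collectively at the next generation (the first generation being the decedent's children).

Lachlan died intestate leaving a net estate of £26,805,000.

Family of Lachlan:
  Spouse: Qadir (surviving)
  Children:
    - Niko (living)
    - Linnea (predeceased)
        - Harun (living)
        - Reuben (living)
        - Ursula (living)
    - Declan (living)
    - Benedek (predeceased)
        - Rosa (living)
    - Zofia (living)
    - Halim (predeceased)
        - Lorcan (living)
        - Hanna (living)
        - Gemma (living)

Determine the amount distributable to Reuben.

Reuben receives £1,530,000.

Qadir first takes £30,000, leaving a balance of £26,775,000. Qadir then takes one-fifth of the balance (£5,355,000), for a total of £5,385,000. The remaining £21,420,000 passes to the descendants.
The descendants' portion (£21,420,000) is divided at the children's generation into 6 shares of £3,570,000. Niko, Declan, and Zofia each take £3,570,000. The 3 shares of the deceased (Linnea, Benedek, and Halim) are combined into a pool of £10,710,000.
That pool (£10,710,000) is divided at the grandchildren's generation equally among Harun, Reuben, Ursula, Rosa, Lorcan, Hanna, and Gemma: £1,530,000 each.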